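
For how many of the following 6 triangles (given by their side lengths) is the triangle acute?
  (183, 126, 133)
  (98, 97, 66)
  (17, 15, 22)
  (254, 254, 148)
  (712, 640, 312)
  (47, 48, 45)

5

(183,126,133): 126²+133² = 33565 > 33489 = 183² → acute
(98,97,66): 66²+97² = 13765 > 9604 = 98² → acute
(17,15,22): 15²+17² = 514 > 484 = 22² → acute
(254,254,148): 148²+254² = 86420 > 64516 = 254² → acute
(712,640,312): 312²+640² = 506944 = 712² → right
(47,48,45): 45²+47² = 4234 > 2304 = 48² → acute
5 of the 6 are acute.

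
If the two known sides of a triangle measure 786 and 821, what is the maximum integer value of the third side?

1606

The third side must be strictly less than 786 + 821 = 1607.
The largest integer below 1607 is 1606.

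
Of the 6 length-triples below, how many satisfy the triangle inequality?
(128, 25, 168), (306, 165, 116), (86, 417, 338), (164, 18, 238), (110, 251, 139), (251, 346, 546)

(25,128,168): 25+128 ≤ 168 → not valid
(116,165,306): 116+165 ≤ 306 → not valid
(86,338,417): 86+338 > 417 → valid
(18,164,238): 18+164 ≤ 238 → not valid
(110,139,251): 110+139 ≤ 251 → not valid
(251,346,546): 251+346 > 546 → valid
2 of the 6 triples form a triangle.

2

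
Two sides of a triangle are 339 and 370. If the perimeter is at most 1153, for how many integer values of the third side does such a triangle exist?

Triangle inequality: 31 < x < 709. Perimeter ≤ 1153 gives x ≤ 1153 − 339 − 370 = 444.
So 31 < x ≤ 444; integers 32 through 444: 413 values.

413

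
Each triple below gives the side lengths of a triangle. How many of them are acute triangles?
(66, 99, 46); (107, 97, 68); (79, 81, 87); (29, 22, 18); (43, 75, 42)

(66,99,46): 46²+66² = 6472 < 9801 = 99² → obtuse
(107,97,68): 68²+97² = 14033 > 11449 = 107² → acute
(79,81,87): 79²+81² = 12802 > 7569 = 87² → acute
(29,22,18): 18²+22² = 808 < 841 = 29² → obtuse
(43,75,42): 42²+43² = 3613 < 5625 = 75² → obtuse
2 of the 5 are acute.

2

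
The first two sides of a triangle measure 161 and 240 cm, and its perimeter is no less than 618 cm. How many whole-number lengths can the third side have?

Triangle inequality: 79 < x < 401. Perimeter ≥ 618 gives x ≥ 618 − 161 − 240 = 217.
So 217 ≤ x < 401; integers 217 through 400: 184 values.

184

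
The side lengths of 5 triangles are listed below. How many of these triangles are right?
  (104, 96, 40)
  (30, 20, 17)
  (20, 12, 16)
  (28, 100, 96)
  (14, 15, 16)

3

(104,96,40): 40²+96² = 10816 = 104² → right
(30,20,17): 17²+20² = 689 < 900 = 30² → obtuse
(20,12,16): 12²+16² = 400 = 20² → right
(28,100,96): 28²+96² = 10000 = 100² → right
(14,15,16): 14²+15² = 421 > 256 = 16² → acute
3 of the 5 are right.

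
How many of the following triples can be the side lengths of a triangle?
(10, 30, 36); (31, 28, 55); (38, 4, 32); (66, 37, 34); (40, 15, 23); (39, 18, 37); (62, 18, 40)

4

(10,30,36): 10+30 > 36 → valid
(28,31,55): 28+31 > 55 → valid
(4,32,38): 4+32 ≤ 38 → not valid
(34,37,66): 34+37 > 66 → valid
(15,23,40): 15+23 ≤ 40 → not valid
(18,37,39): 18+37 > 39 → valid
(18,40,62): 18+40 ≤ 62 → not valid
4 of the 7 triples form a triangle.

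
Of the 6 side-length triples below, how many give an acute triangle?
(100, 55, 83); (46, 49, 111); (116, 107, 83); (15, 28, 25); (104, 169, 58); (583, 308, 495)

(100,55,83): 55²+83² = 9914 < 10000 = 100² → obtuse
(46,49,111): 46+49 ≤ 111, not a triangle
(116,107,83): 83²+107² = 18338 > 13456 = 116² → acute
(15,28,25): 15²+25² = 850 > 784 = 28² → acute
(104,169,58): 58+104 ≤ 169, not a triangle
(583,308,495): 308²+495² = 339889 = 583² → right
2 of the 6 are acute.

2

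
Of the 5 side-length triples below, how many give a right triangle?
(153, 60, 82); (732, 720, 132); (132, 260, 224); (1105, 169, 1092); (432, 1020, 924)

(153,60,82): 60+82 ≤ 153, not a triangle
(732,720,132): 132²+720² = 535824 = 732² → right
(132,260,224): 132²+224² = 67600 = 260² → right
(1105,169,1092): 169²+1092² = 1221025 = 1105² → right
(432,1020,924): 432²+924² = 1040400 = 1020² → right
4 of the 5 are right.

4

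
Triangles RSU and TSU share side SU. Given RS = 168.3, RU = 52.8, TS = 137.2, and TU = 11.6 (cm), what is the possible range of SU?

125.6 < SU < 148.8

From triangle RSU: |168.3 − 52.8| < SU < 168.3 + 52.8, i.e. 115.5 < SU < 221.1.
From triangle TSU: 125.6 < SU < 148.8.
Both must hold, so SU lies in the intersection.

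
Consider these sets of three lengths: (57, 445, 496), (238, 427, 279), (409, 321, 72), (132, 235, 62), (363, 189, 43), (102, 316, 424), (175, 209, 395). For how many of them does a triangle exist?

(57,445,496): 57+445 > 496 → valid
(238,279,427): 238+279 > 427 → valid
(72,321,409): 72+321 ≤ 409 → not valid
(62,132,235): 62+132 ≤ 235 → not valid
(43,189,363): 43+189 ≤ 363 → not valid
(102,316,424): 102+316 ≤ 424 → not valid
(175,209,395): 175+209 ≤ 395 → not valid
2 of the 7 triples form a triangle.

2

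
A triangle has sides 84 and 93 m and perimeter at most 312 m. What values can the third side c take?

Triangle inequality alone gives 9 < c < 177.
The perimeter condition gives c ≤ 312 − 84 − 93 = 135.
Intersecting the two: 9 < c ≤ 135.

9 < c ≤ 135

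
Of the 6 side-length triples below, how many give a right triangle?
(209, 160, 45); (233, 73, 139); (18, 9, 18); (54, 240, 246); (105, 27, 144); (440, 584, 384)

2

(209,160,45): 45+160 ≤ 209, not a triangle
(233,73,139): 73+139 ≤ 233, not a triangle
(18,9,18): 9²+18² = 405 > 324 = 18² → acute
(54,240,246): 54²+240² = 60516 = 246² → right
(105,27,144): 27+105 ≤ 144, not a triangle
(440,584,384): 384²+440² = 341056 = 584² → right
2 of the 6 are right.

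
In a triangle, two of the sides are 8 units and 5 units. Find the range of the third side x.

By the triangle inequality, x must be less than 8 + 5 = 13 and greater than |8 − 5| = 3.

3 < x < 13 (units)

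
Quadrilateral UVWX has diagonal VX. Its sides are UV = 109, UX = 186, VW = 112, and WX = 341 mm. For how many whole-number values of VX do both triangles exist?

From triangle UVX: 77 < VX < 295.
From triangle WVX: 229 < VX < 453.
Intersection: 229 < VX < 295, so integers 230 through 294: 65 values.

65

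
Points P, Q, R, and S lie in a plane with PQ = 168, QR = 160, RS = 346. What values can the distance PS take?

18 ≤ PS ≤ 674

The maximum is all hops collinear in one direction: 168 + 160 + 346 = 674.
The longest hop is 346; the others sum to 328. Folding the others back against it leaves at least 346 − 328 = 18.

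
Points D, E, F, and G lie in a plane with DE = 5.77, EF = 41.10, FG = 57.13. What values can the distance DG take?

The maximum is all hops collinear in one direction: 5.77 + 41.10 + 57.13 = 104.00.
The longest hop is 57.13; the others sum to 46.87. Folding the others back against it leaves at least 57.13 − 46.87 = 10.26.

10.26 ≤ DG ≤ 104.00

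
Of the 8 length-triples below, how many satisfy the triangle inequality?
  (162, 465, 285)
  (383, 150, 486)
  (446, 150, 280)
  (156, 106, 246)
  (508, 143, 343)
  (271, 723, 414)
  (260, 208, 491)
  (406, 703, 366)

(162,285,465): 162+285 ≤ 465 → not valid
(150,383,486): 150+383 > 486 → valid
(150,280,446): 150+280 ≤ 446 → not valid
(106,156,246): 106+156 > 246 → valid
(143,343,508): 143+343 ≤ 508 → not valid
(271,414,723): 271+414 ≤ 723 → not valid
(208,260,491): 208+260 ≤ 491 → not valid
(366,406,703): 366+406 > 703 → valid
3 of the 8 triples form a triangle.

3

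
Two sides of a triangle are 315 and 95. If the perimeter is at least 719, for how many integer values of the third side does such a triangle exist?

Triangle inequality: 220 < x < 410. Perimeter ≥ 719 gives x ≥ 719 − 315 − 95 = 309.
So 309 ≤ x < 410; integers 309 through 409: 101 values.

101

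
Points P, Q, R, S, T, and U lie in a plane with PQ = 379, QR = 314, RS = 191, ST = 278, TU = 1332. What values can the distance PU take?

The maximum is all hops collinear in one direction: 379 + 314 + 191 + 278 + 1332 = 2494.
The longest hop is 1332; the others sum to 1162. Folding the others back against it leaves at least 1332 − 1162 = 170.

170 ≤ PU ≤ 2494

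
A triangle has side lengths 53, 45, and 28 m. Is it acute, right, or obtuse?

right

Compare the square of the longest side to the sum of squares of the other two: 28² + 45² = 2809 = 53².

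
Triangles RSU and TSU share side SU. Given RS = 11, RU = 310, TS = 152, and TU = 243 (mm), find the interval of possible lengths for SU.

299 < SU < 321

From triangle RSU: |11 − 310| < SU < 11 + 310, i.e. 299 < SU < 321.
From triangle TSU: 91 < SU < 395.
Both must hold, so SU lies in the intersection.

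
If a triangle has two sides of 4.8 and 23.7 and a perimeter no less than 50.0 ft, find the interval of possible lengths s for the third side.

Triangle inequality alone gives 18.9 < s < 28.5.
The perimeter condition gives s ≥ 50.0 − 4.8 − 23.7 = 21.5.
Intersecting the two: 21.5 ≤ s < 28.5.

21.5 ≤ s < 28.5 ft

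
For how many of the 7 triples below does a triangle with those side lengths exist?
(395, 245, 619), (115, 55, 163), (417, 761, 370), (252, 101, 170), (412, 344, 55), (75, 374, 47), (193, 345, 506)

(245,395,619): 245+395 > 619 → valid
(55,115,163): 55+115 > 163 → valid
(370,417,761): 370+417 > 761 → valid
(101,170,252): 101+170 > 252 → valid
(55,344,412): 55+344 ≤ 412 → not valid
(47,75,374): 47+75 ≤ 374 → not valid
(193,345,506): 193+345 > 506 → valid
5 of the 7 triples form a triangle.

5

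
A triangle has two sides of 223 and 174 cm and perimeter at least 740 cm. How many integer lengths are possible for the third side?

Triangle inequality: 49 < x < 397. Perimeter ≥ 740 gives x ≥ 740 − 223 − 174 = 343.
So 343 ≤ x < 397; integers 343 through 396: 54 values.

54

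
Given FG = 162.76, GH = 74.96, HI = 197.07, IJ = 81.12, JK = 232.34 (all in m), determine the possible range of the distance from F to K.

The maximum is all hops collinear in one direction: 162.76 + 74.96 + 197.07 + 81.12 + 232.34 = 748.25.
The longest hop is 232.34; the others sum to 515.91. Since 232.34 ≤ 515.91, the path can fold back on itself completely, so the minimum distance is 0.

0 ≤ FK ≤ 748.25 m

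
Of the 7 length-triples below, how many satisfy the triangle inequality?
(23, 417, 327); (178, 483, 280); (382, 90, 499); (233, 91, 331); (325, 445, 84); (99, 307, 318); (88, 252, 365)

1

(23,327,417): 23+327 ≤ 417 → not valid
(178,280,483): 178+280 ≤ 483 → not valid
(90,382,499): 90+382 ≤ 499 → not valid
(91,233,331): 91+233 ≤ 331 → not valid
(84,325,445): 84+325 ≤ 445 → not valid
(99,307,318): 99+307 > 318 → valid
(88,252,365): 88+252 ≤ 365 → not valid
1 of the 7 triples forms a triangle.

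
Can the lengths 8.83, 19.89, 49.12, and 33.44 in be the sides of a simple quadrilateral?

A quadrilateral exists iff every side is shorter than the sum of the others — equivalently, the longest side is less than the sum of the rest.
Longest side 49.12 < 62.16 (sum of the remaining 3), so yes.

Yes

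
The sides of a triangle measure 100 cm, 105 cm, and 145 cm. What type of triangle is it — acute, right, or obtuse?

Compare the square of the longest side to the sum of squares of the other two: 100² + 105² = 21025 = 145².

right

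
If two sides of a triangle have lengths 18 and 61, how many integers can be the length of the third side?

35

The third side lies in the open interval (43, 79).
Integers from 44 to 78 inclusive: 78 − 44 + 1 = 35.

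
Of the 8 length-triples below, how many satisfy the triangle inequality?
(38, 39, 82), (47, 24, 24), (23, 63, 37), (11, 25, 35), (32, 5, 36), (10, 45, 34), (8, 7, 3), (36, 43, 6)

4

(38,39,82): 38+39 ≤ 82 → not valid
(24,24,47): 24+24 > 47 → valid
(23,37,63): 23+37 ≤ 63 → not valid
(11,25,35): 11+25 > 35 → valid
(5,32,36): 5+32 > 36 → valid
(10,34,45): 10+34 ≤ 45 → not valid
(3,7,8): 3+7 > 8 → valid
(6,36,43): 6+36 ≤ 43 → not valid
4 of the 8 triples form a triangle.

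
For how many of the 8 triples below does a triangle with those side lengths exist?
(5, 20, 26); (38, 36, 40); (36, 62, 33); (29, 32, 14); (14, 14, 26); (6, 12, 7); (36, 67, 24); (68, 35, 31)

5

(5,20,26): 5+20 ≤ 26 → not valid
(36,38,40): 36+38 > 40 → valid
(33,36,62): 33+36 > 62 → valid
(14,29,32): 14+29 > 32 → valid
(14,14,26): 14+14 > 26 → valid
(6,7,12): 6+7 > 12 → valid
(24,36,67): 24+36 ≤ 67 → not valid
(31,35,68): 31+35 ≤ 68 → not valid
5 of the 8 triples form a triangle.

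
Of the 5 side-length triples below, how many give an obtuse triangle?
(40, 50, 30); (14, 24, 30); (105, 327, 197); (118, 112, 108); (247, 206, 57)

2

(40,50,30): 30²+40² = 2500 = 50² → right
(14,24,30): 14²+24² = 772 < 900 = 30² → obtuse
(105,327,197): 105+197 ≤ 327, not a triangle
(118,112,108): 108²+112² = 24208 > 13924 = 118² → acute
(247,206,57): 57²+206² = 45685 < 61009 = 247² → obtuse
2 of the 5 are obtuse.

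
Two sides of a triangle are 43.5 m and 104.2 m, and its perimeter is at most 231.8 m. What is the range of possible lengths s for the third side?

60.7 < s ≤ 84.1 m

Triangle inequality alone gives 60.7 < s < 147.7.
The perimeter condition gives s ≤ 231.8 − 43.5 − 104.2 = 84.1.
Intersecting the two: 60.7 < s ≤ 84.1.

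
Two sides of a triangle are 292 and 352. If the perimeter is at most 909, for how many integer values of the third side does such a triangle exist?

205

Triangle inequality: 60 < x < 644. Perimeter ≤ 909 gives x ≤ 909 − 292 − 352 = 265.
So 60 < x ≤ 265; integers 61 through 265: 205 values.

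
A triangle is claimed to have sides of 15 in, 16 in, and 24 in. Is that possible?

The longest side is 24, and the other two sum to 31.
Since 31 > 24, the triangle inequality holds.

Yes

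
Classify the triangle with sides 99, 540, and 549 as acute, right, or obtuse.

right

Compare the square of the longest side to the sum of squares of the other two: 99² + 540² = 301401 = 549².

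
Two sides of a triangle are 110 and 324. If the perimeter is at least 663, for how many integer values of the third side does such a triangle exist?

205

Triangle inequality: 214 < x < 434. Perimeter ≥ 663 gives x ≥ 663 − 110 − 324 = 229.
So 229 ≤ x < 434; integers 229 through 433: 205 values.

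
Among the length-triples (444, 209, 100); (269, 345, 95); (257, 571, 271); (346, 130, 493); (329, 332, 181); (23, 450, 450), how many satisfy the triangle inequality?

(100,209,444): 100+209 ≤ 444 → not valid
(95,269,345): 95+269 > 345 → valid
(257,271,571): 257+271 ≤ 571 → not valid
(130,346,493): 130+346 ≤ 493 → not valid
(181,329,332): 181+329 > 332 → valid
(23,450,450): 23+450 > 450 → valid
3 of the 6 triples form a triangle.

3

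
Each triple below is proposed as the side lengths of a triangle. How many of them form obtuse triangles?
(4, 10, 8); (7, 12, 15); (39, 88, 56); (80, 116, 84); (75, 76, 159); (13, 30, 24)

(4,10,8): 4²+8² = 80 < 100 = 10² → obtuse
(7,12,15): 7²+12² = 193 < 225 = 15² → obtuse
(39,88,56): 39²+56² = 4657 < 7744 = 88² → obtuse
(80,116,84): 80²+84² = 13456 = 116² → right
(75,76,159): 75+76 ≤ 159, not a triangle
(13,30,24): 13²+24² = 745 < 900 = 30² → obtuse
4 of the 6 are obtuse.

4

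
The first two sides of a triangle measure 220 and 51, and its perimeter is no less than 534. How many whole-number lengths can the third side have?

Triangle inequality: 169 < x < 271. Perimeter ≥ 534 gives x ≥ 534 − 220 − 51 = 263.
So 263 ≤ x < 271; integers 263 through 270: 8 values.

8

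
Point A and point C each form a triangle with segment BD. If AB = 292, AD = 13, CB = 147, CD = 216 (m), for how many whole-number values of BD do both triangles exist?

25

From triangle ABD: 279 < BD < 305.
From triangle CBD: 69 < BD < 363.
Intersection: 279 < BD < 305, so integers 280 through 304: 25 values.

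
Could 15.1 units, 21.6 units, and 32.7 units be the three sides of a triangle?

Yes

The longest side is 32.7, and the other two sum to 36.7.
Since 36.7 > 32.7, the triangle inequality holds.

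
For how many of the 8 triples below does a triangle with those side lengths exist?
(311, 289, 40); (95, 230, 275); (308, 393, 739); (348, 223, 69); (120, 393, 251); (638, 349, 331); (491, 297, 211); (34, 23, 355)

(40,289,311): 40+289 > 311 → valid
(95,230,275): 95+230 > 275 → valid
(308,393,739): 308+393 ≤ 739 → not valid
(69,223,348): 69+223 ≤ 348 → not valid
(120,251,393): 120+251 ≤ 393 → not valid
(331,349,638): 331+349 > 638 → valid
(211,297,491): 211+297 > 491 → valid
(23,34,355): 23+34 ≤ 355 → not valid
4 of the 8 triples form a triangle.

4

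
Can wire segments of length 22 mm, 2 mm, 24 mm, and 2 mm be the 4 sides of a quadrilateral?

Yes

A quadrilateral exists iff every side is shorter than the sum of the others — equivalently, the longest side is less than the sum of the rest.
Longest side 24 < 26 (sum of the remaining 3), so yes.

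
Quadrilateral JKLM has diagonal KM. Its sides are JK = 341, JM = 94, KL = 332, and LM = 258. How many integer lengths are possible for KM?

From triangle JKM: 247 < KM < 435.
From triangle LKM: 74 < KM < 590.
Intersection: 247 < KM < 435, so integers 248 through 434: 187 values.

187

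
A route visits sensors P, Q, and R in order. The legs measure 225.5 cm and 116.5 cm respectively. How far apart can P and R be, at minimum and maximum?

By the triangle inequality, |225.5 − 116.5| ≤ PR ≤ 225.5 + 116.5.

109.0 ≤ PR ≤ 342.0 cm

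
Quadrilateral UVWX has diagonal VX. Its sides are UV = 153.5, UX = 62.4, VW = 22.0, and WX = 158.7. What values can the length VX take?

From triangle UVX: |153.5 − 62.4| < VX < 153.5 + 62.4, i.e. 91.1 < VX < 215.9.
From triangle WVX: 136.7 < VX < 180.7.
Both must hold, so VX lies in the intersection.

136.7 < VX < 180.7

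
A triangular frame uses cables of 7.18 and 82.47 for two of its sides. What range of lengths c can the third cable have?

75.29 < c < 89.65

By the triangle inequality, c must be less than 7.18 + 82.47 = 89.65 and greater than |7.18 − 82.47| = 75.29.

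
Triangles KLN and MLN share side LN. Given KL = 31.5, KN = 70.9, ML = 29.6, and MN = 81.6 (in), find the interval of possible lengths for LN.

From triangle KLN: |31.5 − 70.9| < LN < 31.5 + 70.9, i.e. 39.4 < LN < 102.4.
From triangle MLN: 52.0 < LN < 111.2.
Both must hold, so LN lies in the intersection.

52.0 < LN < 102.4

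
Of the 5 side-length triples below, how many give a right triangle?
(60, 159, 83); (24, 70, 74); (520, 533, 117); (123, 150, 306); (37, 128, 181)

2

(60,159,83): 60+83 ≤ 159, not a triangle
(24,70,74): 24²+70² = 5476 = 74² → right
(520,533,117): 117²+520² = 284089 = 533² → right
(123,150,306): 123+150 ≤ 306, not a triangle
(37,128,181): 37+128 ≤ 181, not a triangle
2 of the 5 are right.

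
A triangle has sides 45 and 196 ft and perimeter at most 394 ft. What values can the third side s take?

Triangle inequality alone gives 151 < s < 241.
The perimeter condition gives s ≤ 394 − 45 − 196 = 153.
Intersecting the two: 151 < s ≤ 153.

151 < s ≤ 153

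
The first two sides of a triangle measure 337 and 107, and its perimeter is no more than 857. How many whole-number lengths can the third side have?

Triangle inequality: 230 < x < 444. Perimeter ≤ 857 gives x ≤ 857 − 337 − 107 = 413.
So 230 < x ≤ 413; integers 231 through 413: 183 values.

183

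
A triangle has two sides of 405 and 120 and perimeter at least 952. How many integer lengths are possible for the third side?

98

Triangle inequality: 285 < x < 525. Perimeter ≥ 952 gives x ≥ 952 − 405 − 120 = 427.
So 427 ≤ x < 525; integers 427 through 524: 98 values.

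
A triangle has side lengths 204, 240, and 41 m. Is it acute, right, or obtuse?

obtuse

Compare the square of the longest side to the sum of squares of the other two: 41² + 204² = 43297 < 57600 = 240².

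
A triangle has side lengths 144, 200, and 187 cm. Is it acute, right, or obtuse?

Compare the square of the longest side to the sum of squares of the other two: 144² + 187² = 55705 > 40000 = 200².

acute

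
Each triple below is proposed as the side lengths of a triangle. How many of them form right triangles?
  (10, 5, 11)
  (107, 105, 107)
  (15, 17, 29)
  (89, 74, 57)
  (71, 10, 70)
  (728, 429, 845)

(10,5,11): 5²+10² = 125 > 121 = 11² → acute
(107,105,107): 105²+107² = 22474 > 11449 = 107² → acute
(15,17,29): 15²+17² = 514 < 841 = 29² → obtuse
(89,74,57): 57²+74² = 8725 > 7921 = 89² → acute
(71,10,70): 10²+70² = 5000 < 5041 = 71² → obtuse
(728,429,845): 429²+728² = 714025 = 845² → right
1 of the 6 is right.

1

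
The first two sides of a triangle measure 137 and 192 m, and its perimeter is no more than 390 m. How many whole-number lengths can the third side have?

Triangle inequality: 55 < x < 329. Perimeter ≤ 390 gives x ≤ 390 − 137 − 192 = 61.
So 55 < x ≤ 61; integers 56 through 61: 6 values.

6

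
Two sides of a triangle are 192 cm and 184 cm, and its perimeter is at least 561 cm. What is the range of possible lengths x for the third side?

185 ≤ x < 376

Triangle inequality alone gives 8 < x < 376.
The perimeter condition gives x ≥ 561 − 192 − 184 = 185.
Intersecting the two: 185 ≤ x < 376.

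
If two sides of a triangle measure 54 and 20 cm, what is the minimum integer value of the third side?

35

The third side must be strictly greater than |54 − 20| = 34.
The smallest integer above 34 is 35.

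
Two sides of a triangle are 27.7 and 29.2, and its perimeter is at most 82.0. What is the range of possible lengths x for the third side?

Triangle inequality alone gives 1.5 < x < 56.9.
The perimeter condition gives x ≤ 82.0 − 27.7 − 29.2 = 25.1.
Intersecting the two: 1.5 < x ≤ 25.1.

1.5 < x ≤ 25.1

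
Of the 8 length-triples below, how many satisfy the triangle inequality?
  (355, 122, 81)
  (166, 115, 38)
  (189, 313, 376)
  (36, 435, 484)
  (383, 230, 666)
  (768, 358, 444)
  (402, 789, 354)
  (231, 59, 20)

(81,122,355): 81+122 ≤ 355 → not valid
(38,115,166): 38+115 ≤ 166 → not valid
(189,313,376): 189+313 > 376 → valid
(36,435,484): 36+435 ≤ 484 → not valid
(230,383,666): 230+383 ≤ 666 → not valid
(358,444,768): 358+444 > 768 → valid
(354,402,789): 354+402 ≤ 789 → not valid
(20,59,231): 20+59 ≤ 231 → not valid
2 of the 8 triples form a triangle.

2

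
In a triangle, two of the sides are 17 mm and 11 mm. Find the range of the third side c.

By the triangle inequality, c must be less than 17 + 11 = 28 and greater than |17 − 11| = 6.

6 < c < 28 (mm)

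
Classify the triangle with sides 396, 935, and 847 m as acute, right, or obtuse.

Compare the square of the longest side to the sum of squares of the other two: 396² + 847² = 874225 = 935².

right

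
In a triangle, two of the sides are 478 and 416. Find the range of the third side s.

By the triangle inequality, s must be less than 478 + 416 = 894 and greater than |478 − 416| = 62.

62 < s < 894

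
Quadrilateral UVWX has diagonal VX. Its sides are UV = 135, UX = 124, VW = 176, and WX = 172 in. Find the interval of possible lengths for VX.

From triangle UVX: |135 − 124| < VX < 135 + 124, i.e. 11 < VX < 259.
From triangle WVX: 4 < VX < 348.
Both must hold, so VX lies in the intersection.

11 < VX < 259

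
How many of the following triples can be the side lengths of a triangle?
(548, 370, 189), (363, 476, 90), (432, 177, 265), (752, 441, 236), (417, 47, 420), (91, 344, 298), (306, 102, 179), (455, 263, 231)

5

(189,370,548): 189+370 > 548 → valid
(90,363,476): 90+363 ≤ 476 → not valid
(177,265,432): 177+265 > 432 → valid
(236,441,752): 236+441 ≤ 752 → not valid
(47,417,420): 47+417 > 420 → valid
(91,298,344): 91+298 > 344 → valid
(102,179,306): 102+179 ≤ 306 → not valid
(231,263,455): 231+263 > 455 → valid
5 of the 8 triples form a triangle.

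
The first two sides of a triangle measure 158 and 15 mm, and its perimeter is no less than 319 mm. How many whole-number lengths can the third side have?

27

Triangle inequality: 143 < x < 173. Perimeter ≥ 319 gives x ≥ 319 − 158 − 15 = 146.
So 146 ≤ x < 173; integers 146 through 172: 27 values.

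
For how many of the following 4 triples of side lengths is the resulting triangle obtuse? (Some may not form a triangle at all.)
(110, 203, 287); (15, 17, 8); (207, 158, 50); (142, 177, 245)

(110,203,287): 110²+203² = 53309 < 82369 = 287² → obtuse
(15,17,8): 8²+15² = 289 = 17² → right
(207,158,50): 50²+158² = 27464 < 42849 = 207² → obtuse
(142,177,245): 142²+177² = 51493 < 60025 = 245² → obtuse
3 of the 4 are obtuse.

3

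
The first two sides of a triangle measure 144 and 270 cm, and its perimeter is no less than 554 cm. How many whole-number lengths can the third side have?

274

Triangle inequality: 126 < x < 414. Perimeter ≥ 554 gives x ≥ 554 − 144 − 270 = 140.
So 140 ≤ x < 414; integers 140 through 413: 274 values.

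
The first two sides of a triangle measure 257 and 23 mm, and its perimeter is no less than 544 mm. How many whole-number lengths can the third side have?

Triangle inequality: 234 < x < 280. Perimeter ≥ 544 gives x ≥ 544 − 257 − 23 = 264.
So 264 ≤ x < 280; integers 264 through 279: 16 values.

16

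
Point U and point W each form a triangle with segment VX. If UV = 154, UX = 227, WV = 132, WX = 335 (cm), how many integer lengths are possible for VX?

177

From triangle UVX: 73 < VX < 381.
From triangle WVX: 203 < VX < 467.
Intersection: 203 < VX < 381, so integers 204 through 380: 177 values.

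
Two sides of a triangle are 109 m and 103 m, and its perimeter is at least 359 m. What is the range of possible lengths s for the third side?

147 ≤ s < 212

Triangle inequality alone gives 6 < s < 212.
The perimeter condition gives s ≥ 359 − 109 − 103 = 147.
Intersecting the two: 147 ≤ s < 212.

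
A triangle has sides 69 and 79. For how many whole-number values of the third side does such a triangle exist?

137

The third side lies in the open interval (10, 148).
Integers from 11 to 147 inclusive: 147 − 11 + 1 = 137.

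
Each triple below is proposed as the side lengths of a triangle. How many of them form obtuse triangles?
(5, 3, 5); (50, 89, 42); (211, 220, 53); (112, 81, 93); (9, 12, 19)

3

(5,3,5): 3²+5² = 34 > 25 = 5² → acute
(50,89,42): 42²+50² = 4264 < 7921 = 89² → obtuse
(211,220,53): 53²+211² = 47330 < 48400 = 220² → obtuse
(112,81,93): 81²+93² = 15210 > 12544 = 112² → acute
(9,12,19): 9²+12² = 225 < 361 = 19² → obtuse
3 of the 5 are obtuse.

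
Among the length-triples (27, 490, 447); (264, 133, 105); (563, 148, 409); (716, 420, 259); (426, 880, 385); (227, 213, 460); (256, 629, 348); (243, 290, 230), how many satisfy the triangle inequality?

1

(27,447,490): 27+447 ≤ 490 → not valid
(105,133,264): 105+133 ≤ 264 → not valid
(148,409,563): 148+409 ≤ 563 → not valid
(259,420,716): 259+420 ≤ 716 → not valid
(385,426,880): 385+426 ≤ 880 → not valid
(213,227,460): 213+227 ≤ 460 → not valid
(256,348,629): 256+348 ≤ 629 → not valid
(230,243,290): 230+243 > 290 → valid
1 of the 8 triples forms a triangle.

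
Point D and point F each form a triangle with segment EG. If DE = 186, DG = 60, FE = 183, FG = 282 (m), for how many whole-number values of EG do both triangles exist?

119

From triangle DEG: 126 < EG < 246.
From triangle FEG: 99 < EG < 465.
Intersection: 126 < EG < 246, so integers 127 through 245: 119 values.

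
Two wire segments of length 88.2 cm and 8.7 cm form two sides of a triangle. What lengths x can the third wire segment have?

By the triangle inequality, x must be less than 88.2 + 8.7 = 96.9 and greater than |88.2 − 8.7| = 79.5.

79.5 < x < 96.9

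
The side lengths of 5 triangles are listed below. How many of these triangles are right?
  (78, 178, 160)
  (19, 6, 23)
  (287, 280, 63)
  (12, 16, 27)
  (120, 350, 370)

3

(78,178,160): 78²+160² = 31684 = 178² → right
(19,6,23): 6²+19² = 397 < 529 = 23² → obtuse
(287,280,63): 63²+280² = 82369 = 287² → right
(12,16,27): 12²+16² = 400 < 729 = 27² → obtuse
(120,350,370): 120²+350² = 136900 = 370² → right
3 of the 5 are right.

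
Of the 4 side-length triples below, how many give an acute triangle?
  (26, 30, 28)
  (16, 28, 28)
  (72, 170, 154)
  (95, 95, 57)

(26,30,28): 26²+28² = 1460 > 900 = 30² → acute
(16,28,28): 16²+28² = 1040 > 784 = 28² → acute
(72,170,154): 72²+154² = 28900 = 170² → right
(95,95,57): 57²+95² = 12274 > 9025 = 95² → acute
3 of the 4 are acute.

3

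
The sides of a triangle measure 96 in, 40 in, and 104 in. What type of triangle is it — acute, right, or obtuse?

Compare the square of the longest side to the sum of squares of the other two: 40² + 96² = 10816 = 104².

right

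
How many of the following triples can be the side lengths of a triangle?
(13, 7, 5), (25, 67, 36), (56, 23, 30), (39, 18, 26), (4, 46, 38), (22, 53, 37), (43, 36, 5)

(5,7,13): 5+7 ≤ 13 → not valid
(25,36,67): 25+36 ≤ 67 → not valid
(23,30,56): 23+30 ≤ 56 → not valid
(18,26,39): 18+26 > 39 → valid
(4,38,46): 4+38 ≤ 46 → not valid
(22,37,53): 22+37 > 53 → valid
(5,36,43): 5+36 ≤ 43 → not valid
2 of the 7 triples form a triangle.

2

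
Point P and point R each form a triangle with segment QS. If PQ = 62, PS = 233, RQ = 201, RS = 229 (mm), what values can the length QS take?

171 < QS < 295

From triangle PQS: |62 − 233| < QS < 62 + 233, i.e. 171 < QS < 295.
From triangle RQS: 28 < QS < 430.
Both must hold, so QS lies in the intersection.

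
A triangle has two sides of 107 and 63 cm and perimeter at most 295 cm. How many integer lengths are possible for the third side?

Triangle inequality: 44 < x < 170. Perimeter ≤ 295 gives x ≤ 295 − 107 − 63 = 125.
So 44 < x ≤ 125; integers 45 through 125: 81 values.

81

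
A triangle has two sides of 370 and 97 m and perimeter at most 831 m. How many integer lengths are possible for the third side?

Triangle inequality: 273 < x < 467. Perimeter ≤ 831 gives x ≤ 831 − 370 − 97 = 364.
So 273 < x ≤ 364; integers 274 through 364: 91 values.

91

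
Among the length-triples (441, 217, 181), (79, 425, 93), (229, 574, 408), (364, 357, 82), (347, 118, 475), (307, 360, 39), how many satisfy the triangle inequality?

(181,217,441): 181+217 ≤ 441 → not valid
(79,93,425): 79+93 ≤ 425 → not valid
(229,408,574): 229+408 > 574 → valid
(82,357,364): 82+357 > 364 → valid
(118,347,475): 118+347 ≤ 475 → not valid
(39,307,360): 39+307 ≤ 360 → not valid
2 of the 6 triples form a triangle.

2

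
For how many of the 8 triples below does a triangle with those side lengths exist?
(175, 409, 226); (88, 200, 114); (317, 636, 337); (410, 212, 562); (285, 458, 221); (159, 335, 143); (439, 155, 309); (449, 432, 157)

6

(175,226,409): 175+226 ≤ 409 → not valid
(88,114,200): 88+114 > 200 → valid
(317,337,636): 317+337 > 636 → valid
(212,410,562): 212+410 > 562 → valid
(221,285,458): 221+285 > 458 → valid
(143,159,335): 143+159 ≤ 335 → not valid
(155,309,439): 155+309 > 439 → valid
(157,432,449): 157+432 > 449 → valid
6 of the 8 triples form a triangle.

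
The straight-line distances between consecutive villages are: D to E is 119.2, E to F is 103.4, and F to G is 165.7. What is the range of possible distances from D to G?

0 ≤ DG ≤ 388.3

The maximum is all hops collinear in one direction: 119.2 + 103.4 + 165.7 = 388.3.
The longest hop is 165.7; the others sum to 222.6. Since 165.7 ≤ 222.6, the path can fold back on itself completely, so the minimum distance is 0.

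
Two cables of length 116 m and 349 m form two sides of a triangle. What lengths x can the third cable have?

233 < x < 465

By the triangle inequality, x must be less than 116 + 349 = 465 and greater than |116 − 349| = 233.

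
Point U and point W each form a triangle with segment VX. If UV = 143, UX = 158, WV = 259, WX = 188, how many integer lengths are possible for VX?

229

From triangle UVX: 15 < VX < 301.
From triangle WVX: 71 < VX < 447.
Intersection: 71 < VX < 301, so integers 72 through 300: 229 values.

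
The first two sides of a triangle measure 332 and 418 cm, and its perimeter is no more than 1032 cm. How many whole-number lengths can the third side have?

196

Triangle inequality: 86 < x < 750. Perimeter ≤ 1032 gives x ≤ 1032 − 332 − 418 = 282.
So 86 < x ≤ 282; integers 87 through 282: 196 values.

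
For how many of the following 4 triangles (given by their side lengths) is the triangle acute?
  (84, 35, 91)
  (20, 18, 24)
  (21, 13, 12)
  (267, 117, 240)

1

(84,35,91): 35²+84² = 8281 = 91² → right
(20,18,24): 18²+20² = 724 > 576 = 24² → acute
(21,13,12): 12²+13² = 313 < 441 = 21² → obtuse
(267,117,240): 117²+240² = 71289 = 267² → right
1 of the 4 is acute.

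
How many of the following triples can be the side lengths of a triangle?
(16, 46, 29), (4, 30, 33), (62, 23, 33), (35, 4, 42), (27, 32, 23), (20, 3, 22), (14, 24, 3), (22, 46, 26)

(16,29,46): 16+29 ≤ 46 → not valid
(4,30,33): 4+30 > 33 → valid
(23,33,62): 23+33 ≤ 62 → not valid
(4,35,42): 4+35 ≤ 42 → not valid
(23,27,32): 23+27 > 32 → valid
(3,20,22): 3+20 > 22 → valid
(3,14,24): 3+14 ≤ 24 → not valid
(22,26,46): 22+26 > 46 → valid
4 of the 8 triples form a triangle.

4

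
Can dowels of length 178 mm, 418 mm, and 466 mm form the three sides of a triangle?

Yes

The longest side is 466, and the other two sum to 596.
Since 596 > 466, the triangle inequality holds.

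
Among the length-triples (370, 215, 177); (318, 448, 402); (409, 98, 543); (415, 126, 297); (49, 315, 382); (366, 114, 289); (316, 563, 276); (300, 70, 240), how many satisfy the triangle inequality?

(177,215,370): 177+215 > 370 → valid
(318,402,448): 318+402 > 448 → valid
(98,409,543): 98+409 ≤ 543 → not valid
(126,297,415): 126+297 > 415 → valid
(49,315,382): 49+315 ≤ 382 → not valid
(114,289,366): 114+289 > 366 → valid
(276,316,563): 276+316 > 563 → valid
(70,240,300): 70+240 > 300 → valid
6 of the 8 triples form a triangle.

6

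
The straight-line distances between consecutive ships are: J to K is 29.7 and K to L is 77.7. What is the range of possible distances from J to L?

By the triangle inequality, |29.7 − 77.7| ≤ JL ≤ 29.7 + 77.7.

48.0 ≤ JL ≤ 107.4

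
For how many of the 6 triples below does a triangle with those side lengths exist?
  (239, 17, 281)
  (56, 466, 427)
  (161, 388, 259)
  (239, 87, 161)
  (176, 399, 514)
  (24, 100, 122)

(17,239,281): 17+239 ≤ 281 → not valid
(56,427,466): 56+427 > 466 → valid
(161,259,388): 161+259 > 388 → valid
(87,161,239): 87+161 > 239 → valid
(176,399,514): 176+399 > 514 → valid
(24,100,122): 24+100 > 122 → valid
5 of the 6 triples form a triangle.

5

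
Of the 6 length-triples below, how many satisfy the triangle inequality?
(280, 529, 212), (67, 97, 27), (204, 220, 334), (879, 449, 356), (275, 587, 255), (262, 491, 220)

(212,280,529): 212+280 ≤ 529 → not valid
(27,67,97): 27+67 ≤ 97 → not valid
(204,220,334): 204+220 > 334 → valid
(356,449,879): 356+449 ≤ 879 → not valid
(255,275,587): 255+275 ≤ 587 → not valid
(220,262,491): 220+262 ≤ 491 → not valid
1 of the 6 triples forms a triangle.

1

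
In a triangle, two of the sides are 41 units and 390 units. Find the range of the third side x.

By the triangle inequality, x must be less than 41 + 390 = 431 and greater than |41 − 390| = 349.

349 < x < 431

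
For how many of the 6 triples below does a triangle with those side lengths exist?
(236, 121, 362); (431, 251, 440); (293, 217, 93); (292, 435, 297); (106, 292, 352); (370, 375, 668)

(121,236,362): 121+236 ≤ 362 → not valid
(251,431,440): 251+431 > 440 → valid
(93,217,293): 93+217 > 293 → valid
(292,297,435): 292+297 > 435 → valid
(106,292,352): 106+292 > 352 → valid
(370,375,668): 370+375 > 668 → valid
5 of the 6 triples form a triangle.

5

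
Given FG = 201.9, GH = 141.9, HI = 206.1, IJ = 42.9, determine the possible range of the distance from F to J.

0 ≤ FJ ≤ 592.8

The maximum is all hops collinear in one direction: 201.9 + 141.9 + 206.1 + 42.9 = 592.8.
The longest hop is 206.1; the others sum to 386.7. Since 206.1 ≤ 386.7, the path can fold back on itself completely, so the minimum distance is 0.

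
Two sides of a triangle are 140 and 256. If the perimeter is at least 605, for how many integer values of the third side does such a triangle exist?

Triangle inequality: 116 < x < 396. Perimeter ≥ 605 gives x ≥ 605 − 140 − 256 = 209.
So 209 ≤ x < 396; integers 209 through 395: 187 values.

187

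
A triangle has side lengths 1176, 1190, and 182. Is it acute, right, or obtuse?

Compare the square of the longest side to the sum of squares of the other two: 182² + 1176² = 1416100 = 1190².

right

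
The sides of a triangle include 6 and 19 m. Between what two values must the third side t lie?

By the triangle inequality, t must be less than 6 + 19 = 25 and greater than |6 − 19| = 13.

13 < t < 25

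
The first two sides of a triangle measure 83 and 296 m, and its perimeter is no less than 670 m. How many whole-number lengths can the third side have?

Triangle inequality: 213 < x < 379. Perimeter ≥ 670 gives x ≥ 670 − 83 − 296 = 291.
So 291 ≤ x < 379; integers 291 through 378: 88 values.

88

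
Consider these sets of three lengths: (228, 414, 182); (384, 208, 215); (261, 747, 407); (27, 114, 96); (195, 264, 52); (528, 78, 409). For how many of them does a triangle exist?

(182,228,414): 182+228 ≤ 414 → not valid
(208,215,384): 208+215 > 384 → valid
(261,407,747): 261+407 ≤ 747 → not valid
(27,96,114): 27+96 > 114 → valid
(52,195,264): 52+195 ≤ 264 → not valid
(78,409,528): 78+409 ≤ 528 → not valid
2 of the 6 triples form a triangle.

2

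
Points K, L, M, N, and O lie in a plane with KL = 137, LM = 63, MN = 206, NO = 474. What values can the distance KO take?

68 ≤ KO ≤ 880

The maximum is all hops collinear in one direction: 137 + 63 + 206 + 474 = 880.
The longest hop is 474; the others sum to 406. Folding the others back against it leaves at least 474 − 406 = 68.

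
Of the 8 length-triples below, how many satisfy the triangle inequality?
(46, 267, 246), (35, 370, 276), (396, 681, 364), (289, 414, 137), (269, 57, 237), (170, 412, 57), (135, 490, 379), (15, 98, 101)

6

(46,246,267): 46+246 > 267 → valid
(35,276,370): 35+276 ≤ 370 → not valid
(364,396,681): 364+396 > 681 → valid
(137,289,414): 137+289 > 414 → valid
(57,237,269): 57+237 > 269 → valid
(57,170,412): 57+170 ≤ 412 → not valid
(135,379,490): 135+379 > 490 → valid
(15,98,101): 15+98 > 101 → valid
6 of the 8 triples form a triangle.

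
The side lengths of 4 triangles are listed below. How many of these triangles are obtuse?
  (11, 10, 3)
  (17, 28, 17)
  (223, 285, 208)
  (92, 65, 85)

(11,10,3): 3²+10² = 109 < 121 = 11² → obtuse
(17,28,17): 17²+17² = 578 < 784 = 28² → obtuse
(223,285,208): 208²+223² = 92993 > 81225 = 285² → acute
(92,65,85): 65²+85² = 11450 > 8464 = 92² → acute
2 of the 4 are obtuse.

2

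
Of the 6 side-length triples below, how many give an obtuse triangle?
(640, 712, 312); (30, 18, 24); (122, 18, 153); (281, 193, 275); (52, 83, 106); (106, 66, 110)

1

(640,712,312): 312²+640² = 506944 = 712² → right
(30,18,24): 18²+24² = 900 = 30² → right
(122,18,153): 18+122 ≤ 153, not a triangle
(281,193,275): 193²+275² = 112874 > 78961 = 281² → acute
(52,83,106): 52²+83² = 9593 < 11236 = 106² → obtuse
(106,66,110): 66²+106² = 15592 > 12100 = 110² → acute
1 of the 6 is obtuse.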